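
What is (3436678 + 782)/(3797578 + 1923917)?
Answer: 1356/2257 ≈ 0.60080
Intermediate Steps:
(3436678 + 782)/(3797578 + 1923917) = 3437460/5721495 = 3437460*(1/5721495) = 1356/2257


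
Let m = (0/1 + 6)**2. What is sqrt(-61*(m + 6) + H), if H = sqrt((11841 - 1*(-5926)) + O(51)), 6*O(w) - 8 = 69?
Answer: sqrt(-92232 + 6*sqrt(640074))/6 ≈ 49.281*I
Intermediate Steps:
O(w) = 77/6 (O(w) = 4/3 + (1/6)*69 = 4/3 + 23/2 = 77/6)
H = sqrt(640074)/6 (H = sqrt((11841 - 1*(-5926)) + 77/6) = sqrt((11841 + 5926) + 77/6) = sqrt(17767 + 77/6) = sqrt(106679/6) = sqrt(640074)/6 ≈ 133.34)
m = 36 (m = (0*1 + 6)**2 = (0 + 6)**2 = 6**2 = 36)
sqrt(-61*(m + 6) + H) = sqrt(-61*(36 + 6) + sqrt(640074)/6) = sqrt(-61*42 + sqrt(640074)/6) = sqrt(-2562 + sqrt(640074)/6)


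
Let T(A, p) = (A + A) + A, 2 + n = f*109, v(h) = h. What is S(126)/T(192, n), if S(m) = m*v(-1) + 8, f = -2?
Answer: -59/288 ≈ -0.20486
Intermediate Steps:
n = -220 (n = -2 - 2*109 = -2 - 218 = -220)
S(m) = 8 - m (S(m) = m*(-1) + 8 = -m + 8 = 8 - m)
T(A, p) = 3*A (T(A, p) = 2*A + A = 3*A)
S(126)/T(192, n) = (8 - 1*126)/((3*192)) = (8 - 126)/576 = -118*1/576 = -59/288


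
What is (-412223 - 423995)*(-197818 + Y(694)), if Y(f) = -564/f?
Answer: 57400619209904/347 ≈ 1.6542e+11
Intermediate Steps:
(-412223 - 423995)*(-197818 + Y(694)) = (-412223 - 423995)*(-197818 - 564/694) = -836218*(-197818 - 564*1/694) = -836218*(-197818 - 282/347) = -836218*(-68643128/347) = 57400619209904/347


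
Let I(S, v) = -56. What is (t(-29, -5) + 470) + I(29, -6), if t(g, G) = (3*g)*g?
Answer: 2937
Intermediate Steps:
t(g, G) = 3*g²
(t(-29, -5) + 470) + I(29, -6) = (3*(-29)² + 470) - 56 = (3*841 + 470) - 56 = (2523 + 470) - 56 = 2993 - 56 = 2937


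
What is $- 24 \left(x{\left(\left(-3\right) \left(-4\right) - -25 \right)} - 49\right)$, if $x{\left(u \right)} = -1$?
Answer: $1200$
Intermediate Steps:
$- 24 \left(x{\left(\left(-3\right) \left(-4\right) - -25 \right)} - 49\right) = - 24 \left(-1 - 49\right) = \left(-24\right) \left(-50\right) = 1200$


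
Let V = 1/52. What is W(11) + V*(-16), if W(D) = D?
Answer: 139/13 ≈ 10.692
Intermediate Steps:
V = 1/52 ≈ 0.019231
W(11) + V*(-16) = 11 + (1/52)*(-16) = 11 - 4/13 = 139/13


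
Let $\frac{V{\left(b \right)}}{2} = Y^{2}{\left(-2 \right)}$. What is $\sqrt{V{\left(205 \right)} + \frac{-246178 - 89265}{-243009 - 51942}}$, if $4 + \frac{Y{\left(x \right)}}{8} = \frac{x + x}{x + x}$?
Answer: $\frac{\sqrt{100318437694245}}{294951} \approx 33.958$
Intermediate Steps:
$Y{\left(x \right)} = -24$ ($Y{\left(x \right)} = -32 + 8 \frac{x + x}{x + x} = -32 + 8 \frac{2 x}{2 x} = -32 + 8 \cdot 2 x \frac{1}{2 x} = -32 + 8 \cdot 1 = -32 + 8 = -24$)
$V{\left(b \right)} = 1152$ ($V{\left(b \right)} = 2 \left(-24\right)^{2} = 2 \cdot 576 = 1152$)
$\sqrt{V{\left(205 \right)} + \frac{-246178 - 89265}{-243009 - 51942}} = \sqrt{1152 + \frac{-246178 - 89265}{-243009 - 51942}} = \sqrt{1152 - \frac{335443}{-294951}} = \sqrt{1152 - - \frac{335443}{294951}} = \sqrt{1152 + \frac{335443}{294951}} = \sqrt{\frac{340118995}{294951}} = \frac{\sqrt{100318437694245}}{294951}$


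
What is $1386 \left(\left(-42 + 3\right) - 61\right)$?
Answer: $-138600$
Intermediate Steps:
$1386 \left(\left(-42 + 3\right) - 61\right) = 1386 \left(-39 - 61\right) = 1386 \left(-100\right) = -138600$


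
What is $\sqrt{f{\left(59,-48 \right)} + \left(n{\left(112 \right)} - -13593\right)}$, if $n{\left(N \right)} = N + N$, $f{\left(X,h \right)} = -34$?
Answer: $\sqrt{13783} \approx 117.4$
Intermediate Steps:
$n{\left(N \right)} = 2 N$
$\sqrt{f{\left(59,-48 \right)} + \left(n{\left(112 \right)} - -13593\right)} = \sqrt{-34 + \left(2 \cdot 112 - -13593\right)} = \sqrt{-34 + \left(224 + 13593\right)} = \sqrt{-34 + 13817} = \sqrt{13783}$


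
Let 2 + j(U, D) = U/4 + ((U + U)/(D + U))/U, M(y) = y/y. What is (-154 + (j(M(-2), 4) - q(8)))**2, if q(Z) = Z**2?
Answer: 19245769/400 ≈ 48114.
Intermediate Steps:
M(y) = 1
j(U, D) = -2 + 2/(D + U) + U/4 (j(U, D) = -2 + (U/4 + ((U + U)/(D + U))/U) = -2 + (U*(1/4) + ((2*U)/(D + U))/U) = -2 + (U/4 + (2*U/(D + U))/U) = -2 + (U/4 + 2/(D + U)) = -2 + (2/(D + U) + U/4) = -2 + 2/(D + U) + U/4)
(-154 + (j(M(-2), 4) - q(8)))**2 = (-154 + ((8 + 1**2 - 8*4 - 8*1 + 4*1)/(4*(4 + 1)) - 1*8**2))**2 = (-154 + ((1/4)*(8 + 1 - 32 - 8 + 4)/5 - 1*64))**2 = (-154 + ((1/4)*(1/5)*(-27) - 64))**2 = (-154 + (-27/20 - 64))**2 = (-154 - 1307/20)**2 = (-4387/20)**2 = 19245769/400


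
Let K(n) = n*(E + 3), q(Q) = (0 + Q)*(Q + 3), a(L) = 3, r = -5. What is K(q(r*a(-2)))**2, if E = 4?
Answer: 1587600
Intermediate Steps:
q(Q) = Q*(3 + Q)
K(n) = 7*n (K(n) = n*(4 + 3) = n*7 = 7*n)
K(q(r*a(-2)))**2 = (7*((-5*3)*(3 - 5*3)))**2 = (7*(-15*(3 - 15)))**2 = (7*(-15*(-12)))**2 = (7*180)**2 = 1260**2 = 1587600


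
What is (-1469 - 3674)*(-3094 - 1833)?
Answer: 25339561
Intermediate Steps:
(-1469 - 3674)*(-3094 - 1833) = -5143*(-4927) = 25339561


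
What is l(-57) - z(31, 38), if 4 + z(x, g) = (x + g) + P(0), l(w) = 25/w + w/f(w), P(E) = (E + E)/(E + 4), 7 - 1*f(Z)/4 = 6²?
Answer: -429431/6612 ≈ -64.947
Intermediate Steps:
f(Z) = -116 (f(Z) = 28 - 4*6² = 28 - 4*36 = 28 - 144 = -116)
P(E) = 2*E/(4 + E) (P(E) = (2*E)/(4 + E) = 2*E/(4 + E))
l(w) = 25/w - w/116 (l(w) = 25/w + w/(-116) = 25/w + w*(-1/116) = 25/w - w/116)
z(x, g) = -4 + g + x (z(x, g) = -4 + ((x + g) + 2*0/(4 + 0)) = -4 + ((g + x) + 2*0/4) = -4 + ((g + x) + 2*0*(¼)) = -4 + ((g + x) + 0) = -4 + (g + x) = -4 + g + x)
l(-57) - z(31, 38) = (25/(-57) - 1/116*(-57)) - (-4 + 38 + 31) = (25*(-1/57) + 57/116) - 1*65 = (-25/57 + 57/116) - 65 = 349/6612 - 65 = -429431/6612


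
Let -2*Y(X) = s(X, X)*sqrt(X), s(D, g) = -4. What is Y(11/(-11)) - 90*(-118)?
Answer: 10620 + 2*I ≈ 10620.0 + 2.0*I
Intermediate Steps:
Y(X) = 2*sqrt(X) (Y(X) = -(-2)*sqrt(X) = 2*sqrt(X))
Y(11/(-11)) - 90*(-118) = 2*sqrt(11/(-11)) - 90*(-118) = 2*sqrt(11*(-1/11)) + 10620 = 2*sqrt(-1) + 10620 = 2*I + 10620 = 10620 + 2*I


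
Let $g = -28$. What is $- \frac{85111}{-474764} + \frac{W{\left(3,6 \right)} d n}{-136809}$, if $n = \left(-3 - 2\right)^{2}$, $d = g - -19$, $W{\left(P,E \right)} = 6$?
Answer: $\frac{454995637}{2405629188} \approx 0.18914$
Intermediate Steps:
$d = -9$ ($d = -28 - -19 = -28 + 19 = -9$)
$n = 25$ ($n = \left(-5\right)^{2} = 25$)
$- \frac{85111}{-474764} + \frac{W{\left(3,6 \right)} d n}{-136809} = - \frac{85111}{-474764} + \frac{6 \left(-9\right) 25}{-136809} = \left(-85111\right) \left(- \frac{1}{474764}\right) + \left(-54\right) 25 \left(- \frac{1}{136809}\right) = \frac{85111}{474764} - - \frac{50}{5067} = \frac{85111}{474764} + \frac{50}{5067} = \frac{454995637}{2405629188}$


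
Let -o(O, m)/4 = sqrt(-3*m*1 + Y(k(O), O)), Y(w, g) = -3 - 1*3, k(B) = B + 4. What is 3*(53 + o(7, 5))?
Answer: 159 - 12*I*sqrt(21) ≈ 159.0 - 54.991*I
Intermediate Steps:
k(B) = 4 + B
Y(w, g) = -6 (Y(w, g) = -3 - 3 = -6)
o(O, m) = -4*sqrt(-6 - 3*m) (o(O, m) = -4*sqrt(-3*m*1 - 6) = -4*sqrt(-3*m - 6) = -4*sqrt(-6 - 3*m))
3*(53 + o(7, 5)) = 3*(53 - 4*sqrt(-6 - 3*5)) = 3*(53 - 4*sqrt(-6 - 15)) = 3*(53 - 4*I*sqrt(21)) = 159 - 12*I*sqrt(21)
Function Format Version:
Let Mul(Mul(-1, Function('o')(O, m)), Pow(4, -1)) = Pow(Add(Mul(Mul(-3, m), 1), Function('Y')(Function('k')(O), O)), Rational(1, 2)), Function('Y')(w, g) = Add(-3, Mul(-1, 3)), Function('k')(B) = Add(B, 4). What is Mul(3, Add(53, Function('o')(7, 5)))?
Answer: Add(159, Mul(-12, I, Pow(21, Rational(1, 2)))) ≈ Add(159.00, Mul(-54.991, I))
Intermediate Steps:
Function('k')(B) = Add(4, B)
Function('Y')(w, g) = -6 (Function('Y')(w, g) = Add(-3, -3) = -6)
Function('o')(O, m) = Mul(-4, Pow(Add(-6, Mul(-3, m)), Rational(1, 2))) (Function('o')(O, m) = Mul(-4, Pow(Add(Mul(Mul(-3, m), 1), -6), Rational(1, 2))) = Mul(-4, Pow(Add(Mul(-3, m), -6), Rational(1, 2))) = Mul(-4, Pow(Add(-6, Mul(-3, m)), Rational(1, 2))))
Mul(3, Add(53, Function('o')(7, 5))) = Mul(3, Add(53, Mul(-4, Pow(Add(-6, Mul(-3, 5)), Rational(1, 2))))) = Mul(3, Add(53, Mul(-4, Pow(Add(-6, -15), Rational(1, 2))))) = Mul(3, Add(53, Mul(-4, Pow(-21, Rational(1, 2))))) = Mul(3, Add(53, Mul(-4, Mul(I, Pow(21, Rational(1, 2)))))) = Mul(3, Add(53, Mul(-4, I, Pow(21, Rational(1, 2))))) = Add(159, Mul(-12, I, Pow(21, Rational(1, 2))))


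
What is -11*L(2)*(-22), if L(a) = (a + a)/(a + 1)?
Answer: 968/3 ≈ 322.67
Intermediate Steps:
L(a) = 2*a/(1 + a) (L(a) = (2*a)/(1 + a) = 2*a/(1 + a))
-11*L(2)*(-22) = -22*2/(1 + 2)*(-22) = -22*2/3*(-22) = -11*4/3*(-22) = -44/3*(-22) = 968/3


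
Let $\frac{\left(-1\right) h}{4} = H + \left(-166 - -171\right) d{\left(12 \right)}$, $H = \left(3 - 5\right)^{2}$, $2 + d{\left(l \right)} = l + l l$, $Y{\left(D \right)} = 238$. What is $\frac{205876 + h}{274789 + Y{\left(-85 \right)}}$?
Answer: $\frac{202780}{275027} \approx 0.73731$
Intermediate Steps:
$d{\left(l \right)} = -2 + l + l^{2}$ ($d{\left(l \right)} = -2 + \left(l + l l\right) = -2 + \left(l + l^{2}\right) = -2 + l + l^{2}$)
$H = 4$ ($H = \left(-2\right)^{2} = 4$)
$h = -3096$ ($h = - 4 \left(4 + \left(-166 - -171\right) \left(-2 + 12 + 12^{2}\right)\right) = - 4 \left(4 + \left(-166 + 171\right) \left(-2 + 12 + 144\right)\right) = - 4 \left(4 + 5 \cdot 154\right) = - 4 \left(4 + 770\right) = \left(-4\right) 774 = -3096$)
$\frac{205876 + h}{274789 + Y{\left(-85 \right)}} = \frac{205876 - 3096}{274789 + 238} = \frac{202780}{275027}$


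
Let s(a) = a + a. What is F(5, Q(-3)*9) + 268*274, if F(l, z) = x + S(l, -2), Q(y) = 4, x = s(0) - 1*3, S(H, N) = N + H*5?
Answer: 73452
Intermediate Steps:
s(a) = 2*a
S(H, N) = N + 5*H
x = -3 (x = 2*0 - 1*3 = 0 - 3 = -3)
F(l, z) = -5 + 5*l (F(l, z) = -3 + (-2 + 5*l) = -5 + 5*l)
F(5, Q(-3)*9) + 268*274 = (-5 + 5*5) + 268*274 = (-5 + 25) + 73432 = 20 + 73432 = 73452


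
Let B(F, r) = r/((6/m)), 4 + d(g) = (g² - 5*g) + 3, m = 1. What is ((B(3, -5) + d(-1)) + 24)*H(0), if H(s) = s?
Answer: 0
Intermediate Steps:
d(g) = -1 + g² - 5*g (d(g) = -4 + ((g² - 5*g) + 3) = -4 + (3 + g² - 5*g) = -1 + g² - 5*g)
B(F, r) = r/6 (B(F, r) = r/((6/1)) = r/((6*1)) = r/6)
((B(3, -5) + d(-1)) + 24)*H(0) = (((⅙)*(-5) + (-1 + (-1)² - 5*(-1))) + 24)*0 = ((-⅚ + (-1 + 1 + 5)) + 24)*0 = ((-⅚ + 5) + 24)*0 = (25/6 + 24)*0 = (169/6)*0 = 0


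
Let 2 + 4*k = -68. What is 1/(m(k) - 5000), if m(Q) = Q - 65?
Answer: -2/10165 ≈ -0.00019675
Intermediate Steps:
k = -35/2 (k = -1/2 + (1/4)*(-68) = -1/2 - 17 = -35/2 ≈ -17.500)
m(Q) = -65 + Q
1/(m(k) - 5000) = 1/((-65 - 35/2) - 5000) = 1/(-165/2 - 5000) = 1/(-10165/2) = -2/10165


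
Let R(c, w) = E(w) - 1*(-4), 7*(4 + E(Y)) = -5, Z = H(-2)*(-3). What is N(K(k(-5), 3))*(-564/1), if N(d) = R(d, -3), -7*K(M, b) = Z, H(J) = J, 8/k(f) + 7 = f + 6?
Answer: 2820/7 ≈ 402.86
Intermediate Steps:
k(f) = 8/(-1 + f) (k(f) = 8/(-7 + (f + 6)) = 8/(-7 + (6 + f)) = 8/(-1 + f))
Z = 6 (Z = -2*(-3) = 6)
E(Y) = -33/7 (E(Y) = -4 + (⅐)*(-5) = -4 - 5/7 = -33/7)
R(c, w) = -5/7 (R(c, w) = -33/7 - 1*(-4) = -33/7 + 4 = -5/7)
K(M, b) = -6/7 (K(M, b) = -⅐*6 = -6/7)
N(d) = -5/7
N(K(k(-5), 3))*(-564/1) = -(-2820)/(7*1) = -(-2820)/7 = -5/7*(-564) = 2820/7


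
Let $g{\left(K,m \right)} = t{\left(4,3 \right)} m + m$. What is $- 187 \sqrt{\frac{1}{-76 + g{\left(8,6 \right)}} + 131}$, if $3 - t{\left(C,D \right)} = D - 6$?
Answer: $- \frac{11 \sqrt{151402}}{2} \approx -2140.1$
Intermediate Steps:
$t{\left(C,D \right)} = 9 - D$ ($t{\left(C,D \right)} = 3 - \left(D - 6\right) = 3 - \left(-6 + D\right) = 9 - D$)
$g{\left(K,m \right)} = 7 m$ ($g{\left(K,m \right)} = \left(9 - 3\right) m + m = 6 m + m = 7 m$)
$- 187 \sqrt{\frac{1}{-76 + g{\left(8,6 \right)}} + 131} = - 187 \sqrt{\frac{1}{-76 + 7 \cdot 6} + 131} = - 187 \sqrt{\frac{1}{-76 + 42} + 131} = - 187 \sqrt{\frac{1}{-34} + 131} = - 187 \sqrt{- \frac{1}{34} + 131} = - 187 \sqrt{\frac{4453}{34}} = - 187 \frac{\sqrt{151402}}{34} = - \frac{11 \sqrt{151402}}{2}$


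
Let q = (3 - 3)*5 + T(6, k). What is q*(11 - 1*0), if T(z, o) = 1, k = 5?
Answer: 11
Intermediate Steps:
q = 1 (q = (3 - 3)*5 + 1 = 0*5 + 1 = 0 + 1 = 1)
q*(11 - 1*0) = 1*(11 - 1*0) = 1*(11 + 0) = 1*11 = 11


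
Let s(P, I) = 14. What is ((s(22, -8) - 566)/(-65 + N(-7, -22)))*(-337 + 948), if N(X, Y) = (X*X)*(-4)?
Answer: 112424/87 ≈ 1292.2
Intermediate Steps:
N(X, Y) = -4*X² (N(X, Y) = X²*(-4) = -4*X²)
((s(22, -8) - 566)/(-65 + N(-7, -22)))*(-337 + 948) = ((14 - 566)/(-65 - 4*(-7)²))*(-337 + 948) = -552/(-65 - 4*49)*611 = -552/(-65 - 196)*611 = -552/(-261)*611 = -552*(-1/261)*611 = (184/87)*611 = 112424/87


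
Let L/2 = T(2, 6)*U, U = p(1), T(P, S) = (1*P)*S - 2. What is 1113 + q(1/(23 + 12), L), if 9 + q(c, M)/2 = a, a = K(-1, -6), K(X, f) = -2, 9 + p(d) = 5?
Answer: 1091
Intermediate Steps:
p(d) = -4 (p(d) = -9 + 5 = -4)
T(P, S) = -2 + P*S (T(P, S) = P*S - 2 = -2 + P*S)
a = -2
U = -4
L = -80 (L = 2*((-2 + 2*6)*(-4)) = 2*((-2 + 12)*(-4)) = 2*(10*(-4)) = 2*(-40) = -80)
q(c, M) = -22 (q(c, M) = -18 + 2*(-2) = -18 - 4 = -22)
1113 + q(1/(23 + 12), L) = 1113 - 22 = 1091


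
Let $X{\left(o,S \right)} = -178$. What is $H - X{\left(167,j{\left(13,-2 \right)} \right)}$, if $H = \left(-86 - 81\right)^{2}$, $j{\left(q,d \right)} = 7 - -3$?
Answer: $28067$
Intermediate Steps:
$j{\left(q,d \right)} = 10$ ($j{\left(q,d \right)} = 7 + 3 = 10$)
$H = 27889$ ($H = \left(-167\right)^{2} = 27889$)
$H - X{\left(167,j{\left(13,-2 \right)} \right)} = 27889 - -178 = 27889 + 178 = 28067$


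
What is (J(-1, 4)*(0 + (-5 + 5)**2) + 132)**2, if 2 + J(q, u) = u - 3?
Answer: 17424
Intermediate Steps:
J(q, u) = -5 + u (J(q, u) = -2 + (u - 3) = -2 + (-3 + u) = -5 + u)
(J(-1, 4)*(0 + (-5 + 5)**2) + 132)**2 = ((-5 + 4)*(0 + (-5 + 5)**2) + 132)**2 = (-(0 + 0**2) + 132)**2 = (-(0 + 0) + 132)**2 = (-1*0 + 132)**2 = (0 + 132)**2 = 132**2 = 17424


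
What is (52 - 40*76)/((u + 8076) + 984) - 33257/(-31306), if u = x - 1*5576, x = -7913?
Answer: 240837581/138654274 ≈ 1.7370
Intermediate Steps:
u = -13489 (u = -7913 - 1*5576 = -7913 - 5576 = -13489)
(52 - 40*76)/((u + 8076) + 984) - 33257/(-31306) = (52 - 40*76)/((-13489 + 8076) + 984) - 33257/(-31306) = (52 - 3040)/(-5413 + 984) - 33257*(-1/31306) = -2988/(-4429) + 33257/31306 = -2988*(-1/4429) + 33257/31306 = 2988/4429 + 33257/31306 = 240837581/138654274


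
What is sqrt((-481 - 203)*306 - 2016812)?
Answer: 2*I*sqrt(556529) ≈ 1492.0*I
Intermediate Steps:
sqrt((-481 - 203)*306 - 2016812) = sqrt(-684*306 - 2016812) = sqrt(-209304 - 2016812) = sqrt(-2226116) = 2*I*sqrt(556529)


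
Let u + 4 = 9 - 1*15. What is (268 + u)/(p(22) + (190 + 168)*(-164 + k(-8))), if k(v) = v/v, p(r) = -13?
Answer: -258/58367 ≈ -0.0044203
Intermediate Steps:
u = -10 (u = -4 + (9 - 1*15) = -4 + (9 - 15) = -4 - 6 = -10)
k(v) = 1
(268 + u)/(p(22) + (190 + 168)*(-164 + k(-8))) = (268 - 10)/(-13 + (190 + 168)*(-164 + 1)) = 258/(-13 + 358*(-163)) = 258/(-13 - 58354) = 258/(-58367) = 258*(-1/58367) = -258/58367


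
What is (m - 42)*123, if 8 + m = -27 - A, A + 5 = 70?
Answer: -17466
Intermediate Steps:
A = 65 (A = -5 + 70 = 65)
m = -100 (m = -8 + (-27 - 1*65) = -8 + (-27 - 65) = -8 - 92 = -100)
(m - 42)*123 = (-100 - 42)*123 = -142*123 = -17466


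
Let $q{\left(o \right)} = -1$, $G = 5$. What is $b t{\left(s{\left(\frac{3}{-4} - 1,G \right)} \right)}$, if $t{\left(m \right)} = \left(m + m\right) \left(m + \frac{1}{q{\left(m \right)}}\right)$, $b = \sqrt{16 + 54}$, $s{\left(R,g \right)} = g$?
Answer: $40 \sqrt{70} \approx 334.66$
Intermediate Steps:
$b = \sqrt{70} \approx 8.3666$
$t{\left(m \right)} = 2 m \left(-1 + m\right)$ ($t{\left(m \right)} = \left(m + m\right) \left(m + \frac{1}{-1}\right) = 2 m \left(m - 1\right) = 2 m \left(-1 + m\right)$)
$b t{\left(s{\left(\frac{3}{-4} - 1,G \right)} \right)} = \sqrt{70} \cdot 2 \cdot 5 \left(-1 + 5\right) = \sqrt{70} \cdot 2 \cdot 5 \cdot 4 = \sqrt{70} \cdot 40 = 40 \sqrt{70}$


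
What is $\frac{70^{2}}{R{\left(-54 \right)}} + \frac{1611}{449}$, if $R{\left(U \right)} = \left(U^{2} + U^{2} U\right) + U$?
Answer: $\frac{17633123}{4958307} \approx 3.5563$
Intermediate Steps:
$R{\left(U \right)} = U + U^{2} + U^{3}$ ($R{\left(U \right)} = \left(U^{2} + U^{3}\right) + U = U + U^{2} + U^{3}$)
$\frac{70^{2}}{R{\left(-54 \right)}} + \frac{1611}{449} = \frac{70^{2}}{\left(-54\right) \left(1 - 54 + \left(-54\right)^{2}\right)} + \frac{1611}{449} = \frac{4900}{\left(-54\right) \left(1 - 54 + 2916\right)} + 1611 \cdot \frac{1}{449} = \frac{4900}{\left(-54\right) 2863} + \frac{1611}{449} = \frac{4900}{-154602} + \frac{1611}{449} = 4900 \left(- \frac{1}{154602}\right) + \frac{1611}{449} = - \frac{350}{11043} + \frac{1611}{449} = \frac{17633123}{4958307}$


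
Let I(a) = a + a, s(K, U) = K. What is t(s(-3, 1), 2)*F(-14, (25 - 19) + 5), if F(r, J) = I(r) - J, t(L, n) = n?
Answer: -78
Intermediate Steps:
I(a) = 2*a
F(r, J) = -J + 2*r (F(r, J) = 2*r - J = -J + 2*r)
t(s(-3, 1), 2)*F(-14, (25 - 19) + 5) = 2*(-((25 - 19) + 5) + 2*(-14)) = 2*(-(6 + 5) - 28) = 2*(-1*11 - 28) = 2*(-11 - 28) = 2*(-39) = -78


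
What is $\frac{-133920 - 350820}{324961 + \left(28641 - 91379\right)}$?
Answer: $- \frac{484740}{262223} \approx -1.8486$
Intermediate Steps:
$\frac{-133920 - 350820}{324961 + \left(28641 - 91379\right)} = - \frac{484740}{324961 - 62738} = - \frac{484740}{262223}$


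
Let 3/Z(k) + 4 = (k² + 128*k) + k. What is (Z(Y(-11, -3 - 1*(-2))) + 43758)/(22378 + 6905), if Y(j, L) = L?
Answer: 1925351/1288452 ≈ 1.4943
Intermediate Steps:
Z(k) = 3/(-4 + k² + 129*k) (Z(k) = 3/(-4 + ((k² + 128*k) + k)) = 3/(-4 + (k² + 129*k)) = 3/(-4 + k² + 129*k))
(Z(Y(-11, -3 - 1*(-2))) + 43758)/(22378 + 6905) = (3/(-4 + (-3 - 1*(-2))² + 129*(-3 - 1*(-2))) + 43758)/(22378 + 6905) = (3/(-4 + (-3 + 2)² + 129*(-3 + 2)) + 43758)/29283 = (3/(-4 + (-1)² + 129*(-1)) + 43758)*(1/29283) = (3/(-4 + 1 - 129) + 43758)*(1/29283) = (3/(-132) + 43758)*(1/29283) = (3*(-1/132) + 43758)*(1/29283) = (-1/44 + 43758)*(1/29283) = (1925351/44)*(1/29283) = 1925351/1288452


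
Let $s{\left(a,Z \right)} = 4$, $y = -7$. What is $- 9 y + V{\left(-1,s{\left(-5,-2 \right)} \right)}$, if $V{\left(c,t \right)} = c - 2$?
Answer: $60$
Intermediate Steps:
$V{\left(c,t \right)} = -2 + c$
$- 9 y + V{\left(-1,s{\left(-5,-2 \right)} \right)} = \left(-9\right) \left(-7\right) - 3 = 63 - 3 = 60$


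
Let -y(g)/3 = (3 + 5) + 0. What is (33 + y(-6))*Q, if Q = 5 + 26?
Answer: 279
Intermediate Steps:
y(g) = -24 (y(g) = -3*((3 + 5) + 0) = -3*(8 + 0) = -3*8 = -24)
Q = 31
(33 + y(-6))*Q = (33 - 24)*31 = 9*31 = 279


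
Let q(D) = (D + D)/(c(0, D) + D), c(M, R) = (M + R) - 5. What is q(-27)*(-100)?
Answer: -5400/59 ≈ -91.525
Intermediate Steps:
c(M, R) = -5 + M + R
q(D) = 2*D/(-5 + 2*D) (q(D) = (D + D)/((-5 + 0 + D) + D) = (2*D)/((-5 + D) + D) = (2*D)/(-5 + 2*D) = 2*D/(-5 + 2*D))
q(-27)*(-100) = (2*(-27)/(-5 + 2*(-27)))*(-100) = (2*(-27)/(-5 - 54))*(-100) = (2*(-27)/(-59))*(-100) = (2*(-27)*(-1/59))*(-100) = (54/59)*(-100) = -5400/59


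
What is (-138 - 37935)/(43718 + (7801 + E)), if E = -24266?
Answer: -38073/27253 ≈ -1.3970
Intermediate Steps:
(-138 - 37935)/(43718 + (7801 + E)) = (-138 - 37935)/(43718 + (7801 - 24266)) = -38073/(43718 - 16465) = -38073/27253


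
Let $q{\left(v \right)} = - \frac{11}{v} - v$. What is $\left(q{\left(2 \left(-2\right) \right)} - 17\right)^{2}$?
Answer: $\frac{1681}{16} \approx 105.06$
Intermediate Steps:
$q{\left(v \right)} = - v - \frac{11}{v}$
$\left(q{\left(2 \left(-2\right) \right)} - 17\right)^{2} = \left(\left(- 2 \left(-2\right) - \frac{11}{2 \left(-2\right)}\right) - 17\right)^{2} = \left(\left(\left(-1\right) \left(-4\right) - \frac{11}{-4}\right) - 17\right)^{2} = \left(\left(4 - - \frac{11}{4}\right) - 17\right)^{2} = \left(\left(4 + \frac{11}{4}\right) - 17\right)^{2} = \left(\frac{27}{4} - 17\right)^{2} = \left(- \frac{41}{4}\right)^{2} = \frac{1681}{16}$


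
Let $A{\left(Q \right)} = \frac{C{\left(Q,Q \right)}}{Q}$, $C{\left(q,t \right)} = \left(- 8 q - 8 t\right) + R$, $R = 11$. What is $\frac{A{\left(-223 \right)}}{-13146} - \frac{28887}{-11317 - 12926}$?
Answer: $\frac{9418964627}{7896640066} \approx 1.1928$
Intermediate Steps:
$C{\left(q,t \right)} = 11 - 8 q - 8 t$ ($C{\left(q,t \right)} = \left(- 8 q - 8 t\right) + 11 = 11 - 8 q - 8 t$)
$A{\left(Q \right)} = \frac{11 - 16 Q}{Q}$ ($A{\left(Q \right)} = \frac{11 - 8 Q - 8 Q}{Q} = \frac{11 - 16 Q}{Q}$)
$\frac{A{\left(-223 \right)}}{-13146} - \frac{28887}{-11317 - 12926} = \frac{-16 + \frac{11}{-223}}{-13146} - \frac{28887}{-11317 - 12926} = \left(-16 + 11 \left(- \frac{1}{223}\right)\right) \left(- \frac{1}{13146}\right) - \frac{28887}{-24243} = \left(-16 - \frac{11}{223}\right) \left(- \frac{1}{13146}\right) - - \frac{9629}{8081} = \left(- \frac{3579}{223}\right) \left(- \frac{1}{13146}\right) + \frac{9629}{8081} = \frac{1193}{977186} + \frac{9629}{8081} = \frac{9418964627}{7896640066}$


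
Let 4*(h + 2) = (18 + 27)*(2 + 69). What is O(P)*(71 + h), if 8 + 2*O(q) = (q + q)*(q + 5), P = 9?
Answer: 211731/2 ≈ 1.0587e+5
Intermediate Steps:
O(q) = -4 + q*(5 + q) (O(q) = -4 + ((q + q)*(q + 5))/2 = -4 + ((2*q)*(5 + q))/2 = -4 + (2*q*(5 + q))/2 = -4 + q*(5 + q))
h = 3187/4 (h = -2 + ((18 + 27)*(2 + 69))/4 = -2 + (45*71)/4 = -2 + (1/4)*3195 = -2 + 3195/4 = 3187/4 ≈ 796.75)
O(P)*(71 + h) = (-4 + 9**2 + 5*9)*(71 + 3187/4) = (-4 + 81 + 45)*(3471/4) = 122*(3471/4) = 211731/2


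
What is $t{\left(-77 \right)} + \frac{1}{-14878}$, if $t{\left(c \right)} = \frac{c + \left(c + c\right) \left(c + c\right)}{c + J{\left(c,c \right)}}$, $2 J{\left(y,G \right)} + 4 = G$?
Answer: $- \frac{703402319}{3496330} \approx -201.18$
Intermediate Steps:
$J{\left(y,G \right)} = -2 + \frac{G}{2}$
$t{\left(c \right)} = \frac{c + 4 c^{2}}{-2 + \frac{3 c}{2}}$ ($t{\left(c \right)} = \frac{c + \left(c + c\right) \left(c + c\right)}{c + \left(-2 + \frac{c}{2}\right)} = \frac{c + 2 c 2 c}{-2 + \frac{3 c}{2}} = \frac{c + 4 c^{2}}{-2 + \frac{3 c}{2}}$)
$t{\left(-77 \right)} + \frac{1}{-14878} = 2 \left(-77\right) \frac{1}{-4 + 3 \left(-77\right)} \left(1 + 4 \left(-77\right)\right) + \frac{1}{-14878} = 2 \left(-77\right) \frac{1}{-4 - 231} \left(1 - 308\right) - \frac{1}{14878} = 2 \left(-77\right) \frac{1}{-235} \left(-307\right) - \frac{1}{14878} = 2 \left(-77\right) \left(- \frac{1}{235}\right) \left(-307\right) - \frac{1}{14878} = - \frac{47278}{235} - \frac{1}{14878} = - \frac{703402319}{3496330}$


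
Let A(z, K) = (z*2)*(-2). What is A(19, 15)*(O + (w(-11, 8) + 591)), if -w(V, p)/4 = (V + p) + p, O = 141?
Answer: -54112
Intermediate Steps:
w(V, p) = -8*p - 4*V (w(V, p) = -4*((V + p) + p) = -4*(V + 2*p) = -8*p - 4*V)
A(z, K) = -4*z (A(z, K) = (2*z)*(-2) = -4*z)
A(19, 15)*(O + (w(-11, 8) + 591)) = (-4*19)*(141 + ((-8*8 - 4*(-11)) + 591)) = -76*(141 + ((-64 + 44) + 591)) = -76*(141 + (-20 + 591)) = -76*(141 + 571) = -76*712 = -54112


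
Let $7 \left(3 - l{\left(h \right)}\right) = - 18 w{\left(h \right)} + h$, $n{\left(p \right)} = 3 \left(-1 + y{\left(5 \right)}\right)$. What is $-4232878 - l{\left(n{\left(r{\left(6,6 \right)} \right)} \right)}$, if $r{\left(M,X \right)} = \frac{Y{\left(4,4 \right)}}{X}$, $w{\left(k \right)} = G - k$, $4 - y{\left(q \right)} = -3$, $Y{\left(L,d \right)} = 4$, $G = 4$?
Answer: $- \frac{29629897}{7} \approx -4.2328 \cdot 10^{6}$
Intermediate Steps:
$y{\left(q \right)} = 7$ ($y{\left(q \right)} = 4 - -3 = 4 + 3 = 7$)
$w{\left(k \right)} = 4 - k$
$r{\left(M,X \right)} = \frac{4}{X}$
$n{\left(p \right)} = 18$ ($n{\left(p \right)} = 3 \left(-1 + 7\right) = 3 \cdot 6 = 18$)
$l{\left(h \right)} = \frac{93}{7} - \frac{19 h}{7}$ ($l{\left(h \right)} = 3 - \frac{- 18 \left(4 - h\right) + h}{7} = 3 - \frac{\left(-72 + 18 h\right) + h}{7} = 3 - \frac{-72 + 19 h}{7} = 3 - \left(- \frac{72}{7} + \frac{19 h}{7}\right) = \frac{93}{7} - \frac{19 h}{7}$)
$-4232878 - l{\left(n{\left(r{\left(6,6 \right)} \right)} \right)} = -4232878 - \left(\frac{93}{7} - \frac{342}{7}\right) = -4232878 - - \frac{249}{7} = -4232878 + \frac{249}{7} = - \frac{29629897}{7}$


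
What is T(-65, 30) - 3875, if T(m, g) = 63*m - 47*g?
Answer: -9380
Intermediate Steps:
T(m, g) = -47*g + 63*m
T(-65, 30) - 3875 = (-47*30 + 63*(-65)) - 3875 = (-1410 - 4095) - 3875 = -5505 - 3875 = -9380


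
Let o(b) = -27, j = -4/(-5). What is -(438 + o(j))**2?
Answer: -168921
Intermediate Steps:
j = 4/5 (j = -4*(-1/5) = 4/5 ≈ 0.80000)
-(438 + o(j))**2 = -(438 - 27)**2 = -1*411**2 = -1*168921 = -168921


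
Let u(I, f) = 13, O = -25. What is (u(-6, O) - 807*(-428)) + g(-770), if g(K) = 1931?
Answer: 347340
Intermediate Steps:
(u(-6, O) - 807*(-428)) + g(-770) = (13 - 807*(-428)) + 1931 = (13 + 345396) + 1931 = 345409 + 1931 = 347340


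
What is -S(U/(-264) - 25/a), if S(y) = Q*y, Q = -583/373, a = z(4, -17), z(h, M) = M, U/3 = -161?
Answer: 261661/50728 ≈ 5.1581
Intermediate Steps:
U = -483 (U = 3*(-161) = -483)
a = -17
Q = -583/373 (Q = -583*1/373 = -583/373 ≈ -1.5630)
S(y) = -583*y/373
-S(U/(-264) - 25/a) = -(-583)*(-483/(-264) - 25/(-17))/373 = -(-583)*(-483*(-1/264) - 25*(-1/17))/373 = -(-583)*(161/88 + 25/17)/373 = -(-583)*4937/(373*1496) = -1*(-261661/50728) = 261661/50728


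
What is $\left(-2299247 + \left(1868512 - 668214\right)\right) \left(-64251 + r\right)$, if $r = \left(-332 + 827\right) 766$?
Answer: $-346079920131$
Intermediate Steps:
$r = 379170$ ($r = 495 \cdot 766 = 379170$)
$\left(-2299247 + \left(1868512 - 668214\right)\right) \left(-64251 + r\right) = \left(-2299247 + \left(1868512 - 668214\right)\right) \left(-64251 + 379170\right) = \left(-2299247 + \left(1868512 - 668214\right)\right) 314919 = \left(-2299247 + 1200298\right) 314919 = \left(-1098949\right) 314919 = -346079920131$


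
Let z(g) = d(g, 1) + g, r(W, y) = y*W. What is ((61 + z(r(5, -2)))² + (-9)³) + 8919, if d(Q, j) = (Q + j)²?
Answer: 25614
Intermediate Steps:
r(W, y) = W*y
z(g) = g + (1 + g)² (z(g) = (g + 1)² + g = (1 + g)² + g = g + (1 + g)²)
((61 + z(r(5, -2)))² + (-9)³) + 8919 = ((61 + (5*(-2) + (1 + 5*(-2))²))² + (-9)³) + 8919 = ((61 + (-10 + (1 - 10)²))² - 729) + 8919 = ((61 + (-10 + (-9)²))² - 729) + 8919 = ((61 + (-10 + 81))² - 729) + 8919 = ((61 + 71)² - 729) + 8919 = (132² - 729) + 8919 = (17424 - 729) + 8919 = 16695 + 8919 = 25614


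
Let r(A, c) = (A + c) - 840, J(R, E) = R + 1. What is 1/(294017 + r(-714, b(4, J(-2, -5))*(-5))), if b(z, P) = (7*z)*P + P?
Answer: 1/292608 ≈ 3.4175e-6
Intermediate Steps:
J(R, E) = 1 + R
b(z, P) = P + 7*P*z (b(z, P) = 7*P*z + P = P + 7*P*z)
r(A, c) = -840 + A + c
1/(294017 + r(-714, b(4, J(-2, -5))*(-5))) = 1/(294017 + (-840 - 714 + ((1 - 2)*(1 + 7*4))*(-5))) = 1/(294017 + (-840 - 714 - (1 + 28)*(-5))) = 1/(294017 + (-840 - 714 - 1*29*(-5))) = 1/(294017 + (-840 - 714 - 29*(-5))) = 1/(294017 + (-840 - 714 + 145)) = 1/(294017 - 1409) = 1/292608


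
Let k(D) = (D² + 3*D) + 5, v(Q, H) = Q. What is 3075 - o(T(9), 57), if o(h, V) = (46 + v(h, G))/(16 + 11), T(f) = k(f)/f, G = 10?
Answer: 746698/243 ≈ 3072.8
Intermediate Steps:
k(D) = 5 + D² + 3*D
T(f) = (5 + f² + 3*f)/f
o(h, V) = 46/27 + h/27 (o(h, V) = (46 + h)/(16 + 11) = (46 + h)/27 = (46 + h)*(1/27) = 46/27 + h/27)
3075 - o(T(9), 57) = 3075 - (46/27 + (3 + 9 + 5/9)/27) = 3075 - (46/27 + (1/27)*(113/9)) = 3075 - (46/27 + 113/243) = 3075 - 1*527/243 = 3075 - 527/243 = 746698/243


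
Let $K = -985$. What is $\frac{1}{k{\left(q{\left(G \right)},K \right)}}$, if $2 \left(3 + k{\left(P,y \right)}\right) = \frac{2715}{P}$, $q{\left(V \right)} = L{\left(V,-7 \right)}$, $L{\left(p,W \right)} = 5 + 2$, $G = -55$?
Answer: $\frac{14}{2673} \approx 0.0052376$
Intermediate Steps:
$L{\left(p,W \right)} = 7$
$q{\left(V \right)} = 7$
$k{\left(P,y \right)} = -3 + \frac{2715}{2 P}$ ($k{\left(P,y \right)} = -3 + \frac{2715 \frac{1}{P}}{2} = -3 + \frac{2715}{2 P}$)
$\frac{1}{k{\left(q{\left(G \right)},K \right)}} = \frac{1}{-3 + \frac{2715}{2 \cdot 7}} = \frac{1}{-3 + \frac{2715}{2} \cdot \frac{1}{7}} = \frac{1}{-3 + \frac{2715}{14}} = \frac{1}{\frac{2673}{14}} = \frac{14}{2673}$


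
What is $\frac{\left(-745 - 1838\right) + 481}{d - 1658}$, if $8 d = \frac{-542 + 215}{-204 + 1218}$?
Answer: $\frac{5683808}{4483341} \approx 1.2678$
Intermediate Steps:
$d = - \frac{109}{2704}$ ($d = \frac{\left(-542 + 215\right) \frac{1}{-204 + 1218}}{8} = \frac{\left(-327\right) \frac{1}{1014}}{8} = \frac{1}{8} \left(- \frac{109}{338}\right) = - \frac{109}{2704} \approx -0.040311$)
$\frac{\left(-745 - 1838\right) + 481}{d - 1658} = \frac{\left(-745 - 1838\right) + 481}{- \frac{109}{2704} - 1658} = \frac{-2583 + 481}{- \frac{109}{2704} - 1658} = - \frac{2102}{- \frac{4483341}{2704}} = \left(-2102\right) \left(- \frac{2704}{4483341}\right) = \frac{5683808}{4483341}$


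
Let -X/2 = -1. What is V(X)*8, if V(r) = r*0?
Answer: 0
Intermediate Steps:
X = 2 (X = -2*(-1) = 2)
V(r) = 0
V(X)*8 = 0*8 = 0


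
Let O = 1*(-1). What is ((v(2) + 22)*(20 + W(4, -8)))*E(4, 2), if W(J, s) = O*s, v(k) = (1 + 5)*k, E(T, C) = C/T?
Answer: 476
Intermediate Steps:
O = -1
v(k) = 6*k
W(J, s) = -s
((v(2) + 22)*(20 + W(4, -8)))*E(4, 2) = ((6*2 + 22)*(20 - 1*(-8)))*(2/4) = ((12 + 22)*(20 + 8))*(2*(¼)) = (34*28)*(½) = 952*(½) = 476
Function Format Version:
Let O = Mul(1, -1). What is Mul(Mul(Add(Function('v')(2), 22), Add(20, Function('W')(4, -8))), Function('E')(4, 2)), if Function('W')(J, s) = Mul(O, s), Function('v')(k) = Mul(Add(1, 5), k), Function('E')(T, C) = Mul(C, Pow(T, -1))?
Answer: 476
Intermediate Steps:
O = -1
Function('v')(k) = Mul(6, k)
Function('W')(J, s) = Mul(-1, s)
Mul(Mul(Add(Function('v')(2), 22), Add(20, Function('W')(4, -8))), Function('E')(4, 2)) = Mul(Mul(Add(Mul(6, 2), 22), Add(20, Mul(-1, -8))), Mul(2, Pow(4, -1))) = Mul(Mul(Add(12, 22), Add(20, 8)), Mul(2, Rational(1, 4))) = Mul(Mul(34, 28), Rational(1, 2)) = Mul(952, Rational(1, 2)) = 476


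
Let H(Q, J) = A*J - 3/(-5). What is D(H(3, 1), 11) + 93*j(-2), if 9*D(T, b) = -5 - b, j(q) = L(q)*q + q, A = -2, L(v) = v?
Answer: 1658/9 ≈ 184.22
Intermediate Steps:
j(q) = q + q² (j(q) = q*q + q = q² + q = q + q²)
H(Q, J) = ⅗ - 2*J (H(Q, J) = -2*J - 3/(-5) = -2*J - 3*(-⅕) = -2*J + ⅗ = ⅗ - 2*J)
D(T, b) = -5/9 - b/9 (D(T, b) = (-5 - b)/9 = -5/9 - b/9)
D(H(3, 1), 11) + 93*j(-2) = (-5/9 - ⅑*11) + 93*(-2*(1 - 2)) = (-5/9 - 11/9) + 93*(-2*(-1)) = -16/9 + 93*2 = -16/9 + 186 = 1658/9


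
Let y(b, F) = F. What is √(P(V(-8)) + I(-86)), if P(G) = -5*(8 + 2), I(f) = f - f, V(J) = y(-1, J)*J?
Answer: 5*I*√2 ≈ 7.0711*I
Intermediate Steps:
V(J) = J² (V(J) = J*J = J²)
I(f) = 0
P(G) = -50 (P(G) = -5*10 = -50)
√(P(V(-8)) + I(-86)) = √(-50 + 0) = √(-50) = 5*I*√2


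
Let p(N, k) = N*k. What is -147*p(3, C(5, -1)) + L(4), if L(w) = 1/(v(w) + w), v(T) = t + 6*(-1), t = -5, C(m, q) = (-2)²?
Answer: -12349/7 ≈ -1764.1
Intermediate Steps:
C(m, q) = 4
v(T) = -11 (v(T) = -5 + 6*(-1) = -5 - 6 = -11)
L(w) = 1/(-11 + w)
-147*p(3, C(5, -1)) + L(4) = -441*4 + 1/(-11 + 4) = -147*12 + 1/(-7) = -1764 - ⅐ = -12349/7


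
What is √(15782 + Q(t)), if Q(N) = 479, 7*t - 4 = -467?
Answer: √16261 ≈ 127.52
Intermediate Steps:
t = -463/7 (t = 4/7 + (⅐)*(-467) = 4/7 - 467/7 = -463/7 ≈ -66.143)
√(15782 + Q(t)) = √(15782 + 479) = √16261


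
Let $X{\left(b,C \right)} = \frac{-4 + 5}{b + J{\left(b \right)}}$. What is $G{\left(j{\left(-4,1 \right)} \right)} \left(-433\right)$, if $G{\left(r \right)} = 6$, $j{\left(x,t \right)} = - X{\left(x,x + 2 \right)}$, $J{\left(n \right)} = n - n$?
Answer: $-2598$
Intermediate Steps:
$J{\left(n \right)} = 0$
$X{\left(b,C \right)} = \frac{1}{b}$ ($X{\left(b,C \right)} = \frac{-4 + 5}{b + 0} = 1 \frac{1}{b} = \frac{1}{b}$)
$j{\left(x,t \right)} = - \frac{1}{x}$
$G{\left(j{\left(-4,1 \right)} \right)} \left(-433\right) = 6 \left(-433\right) = -2598$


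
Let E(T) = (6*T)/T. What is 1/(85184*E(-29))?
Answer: 1/511104 ≈ 1.9565e-6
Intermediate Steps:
E(T) = 6
1/(85184*E(-29)) = 1/(85184*6) = (1/85184)*(1/6) = 1/511104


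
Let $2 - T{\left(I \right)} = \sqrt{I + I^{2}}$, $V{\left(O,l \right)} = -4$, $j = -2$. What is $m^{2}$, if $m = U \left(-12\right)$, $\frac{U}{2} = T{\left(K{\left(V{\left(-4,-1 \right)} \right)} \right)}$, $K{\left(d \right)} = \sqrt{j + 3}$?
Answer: $3456 - 2304 \sqrt{2} \approx 197.65$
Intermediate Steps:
$K{\left(d \right)} = 1$ ($K{\left(d \right)} = \sqrt{-2 + 3} = \sqrt{1} = 1$)
$T{\left(I \right)} = 2 - \sqrt{I + I^{2}}$
$U = 4 - 2 \sqrt{2}$ ($U = 2 \left(2 - \sqrt{1 \left(1 + 1\right)}\right) = 2 \left(2 - \sqrt{1 \cdot 2}\right) = 2 \left(2 - \sqrt{2}\right) = 4 - 2 \sqrt{2} \approx 1.1716$)
$m = -48 + 24 \sqrt{2}$ ($m = \left(4 - 2 \sqrt{2}\right) \left(-12\right) = -48 + 24 \sqrt{2} \approx -14.059$)
$m^{2} = \left(-48 + 24 \sqrt{2}\right)^{2}$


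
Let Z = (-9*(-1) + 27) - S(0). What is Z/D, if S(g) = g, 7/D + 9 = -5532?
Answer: -199476/7 ≈ -28497.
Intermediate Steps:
D = -7/5541 (D = 7/(-9 - 5532) = 7/(-5541) = 7*(-1/5541) = -7/5541 ≈ -0.0012633)
Z = 36 (Z = (-9*(-1) + 27) - 1*0 = (9 + 27) + 0 = 36 + 0 = 36)
Z/D = 36/(-7/5541) = 36*(-5541/7) = -199476/7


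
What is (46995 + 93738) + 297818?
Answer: 438551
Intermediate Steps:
(46995 + 93738) + 297818 = 140733 + 297818 = 438551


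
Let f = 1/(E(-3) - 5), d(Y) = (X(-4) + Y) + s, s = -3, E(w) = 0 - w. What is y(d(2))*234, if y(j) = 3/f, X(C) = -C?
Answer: -1404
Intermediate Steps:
E(w) = -w
d(Y) = 1 + Y (d(Y) = (-1*(-4) + Y) - 3 = (4 + Y) - 3 = 1 + Y)
f = -1/2 (f = 1/(-1*(-3) - 5) = 1/(3 - 5) = 1/(-2) = -1/2 ≈ -0.50000)
y(j) = -6 (y(j) = 3/(-1/2) = 3*(-2) = -6)
y(d(2))*234 = -6*234 = -1404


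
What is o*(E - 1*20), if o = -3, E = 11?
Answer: 27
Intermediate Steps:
o*(E - 1*20) = -3*(11 - 1*20) = -3*(11 - 20) = -3*(-9) = 27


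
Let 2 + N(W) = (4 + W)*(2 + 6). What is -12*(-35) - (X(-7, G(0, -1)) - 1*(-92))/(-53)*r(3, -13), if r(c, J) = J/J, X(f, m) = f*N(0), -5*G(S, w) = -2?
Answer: 22142/53 ≈ 417.77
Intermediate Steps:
G(S, w) = ⅖ (G(S, w) = -⅕*(-2) = ⅖)
N(W) = 30 + 8*W (N(W) = -2 + (4 + W)*(2 + 6) = -2 + (4 + W)*8 = -2 + (32 + 8*W) = 30 + 8*W)
X(f, m) = 30*f (X(f, m) = f*(30 + 8*0) = f*(30 + 0) = f*30 = 30*f)
r(c, J) = 1
-12*(-35) - (X(-7, G(0, -1)) - 1*(-92))/(-53)*r(3, -13) = -12*(-35) - (30*(-7) - 1*(-92))/(-53) = 420 - (-210 + 92)*(-1/53) = 420 - (-118*(-1/53)) = 420 - 118/53 = 22142/53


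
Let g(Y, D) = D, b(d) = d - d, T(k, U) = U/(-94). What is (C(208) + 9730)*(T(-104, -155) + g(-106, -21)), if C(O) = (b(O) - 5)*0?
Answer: -8849435/47 ≈ -1.8829e+5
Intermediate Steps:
T(k, U) = -U/94 (T(k, U) = U*(-1/94) = -U/94)
b(d) = 0
C(O) = 0 (C(O) = (0 - 5)*0 = -5*0 = 0)
(C(208) + 9730)*(T(-104, -155) + g(-106, -21)) = (0 + 9730)*(-1/94*(-155) - 21) = 9730*(155/94 - 21) = 9730*(-1819/94) = -8849435/47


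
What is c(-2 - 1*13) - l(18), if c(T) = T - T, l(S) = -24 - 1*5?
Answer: 29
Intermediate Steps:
l(S) = -29 (l(S) = -24 - 5 = -29)
c(T) = 0
c(-2 - 1*13) - l(18) = 0 - 1*(-29) = 0 + 29 = 29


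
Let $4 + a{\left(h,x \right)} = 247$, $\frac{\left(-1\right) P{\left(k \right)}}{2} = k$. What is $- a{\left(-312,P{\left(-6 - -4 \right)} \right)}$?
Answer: $-243$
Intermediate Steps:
$P{\left(k \right)} = - 2 k$
$a{\left(h,x \right)} = 243$ ($a{\left(h,x \right)} = -4 + 247 = 243$)
$- a{\left(-312,P{\left(-6 - -4 \right)} \right)} = \left(-1\right) 243 = -243$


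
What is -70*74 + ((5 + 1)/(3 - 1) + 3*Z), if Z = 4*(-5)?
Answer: -5237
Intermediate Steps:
Z = -20
-70*74 + ((5 + 1)/(3 - 1) + 3*Z) = -70*74 + ((5 + 1)/(3 - 1) + 3*(-20)) = -5180 + (6/2 - 60) = -5180 + (6*(½) - 60) = -5180 + (3 - 60) = -5180 - 57 = -5237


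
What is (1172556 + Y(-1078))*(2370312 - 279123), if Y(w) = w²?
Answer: 4882173486960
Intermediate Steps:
(1172556 + Y(-1078))*(2370312 - 279123) = (1172556 + (-1078)²)*(2370312 - 279123) = (1172556 + 1162084)*2091189 = 2334640*2091189 = 4882173486960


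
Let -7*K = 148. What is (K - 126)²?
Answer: 1060900/49 ≈ 21651.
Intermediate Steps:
K = -148/7 (K = -⅐*148 = -148/7 ≈ -21.143)
(K - 126)² = (-148/7 - 126)² = (-1030/7)² = 1060900/49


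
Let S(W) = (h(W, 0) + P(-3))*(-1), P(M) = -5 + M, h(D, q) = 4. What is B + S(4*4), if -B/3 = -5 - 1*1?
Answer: 22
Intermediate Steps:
B = 18 (B = -3*(-5 - 1*1) = -3*(-5 - 1) = -3*(-6) = 18)
S(W) = 4 (S(W) = (4 + (-5 - 3))*(-1) = (4 - 8)*(-1) = -4*(-1) = 4)
B + S(4*4) = 18 + 4 = 22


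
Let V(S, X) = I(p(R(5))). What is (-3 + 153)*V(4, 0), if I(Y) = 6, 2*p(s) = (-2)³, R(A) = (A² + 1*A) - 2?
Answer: 900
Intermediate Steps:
R(A) = -2 + A + A² (R(A) = (A² + A) - 2 = (A + A²) - 2 = -2 + A + A²)
p(s) = -4 (p(s) = (½)*(-2)³ = (½)*(-8) = -4)
V(S, X) = 6
(-3 + 153)*V(4, 0) = (-3 + 153)*6 = 150*6 = 900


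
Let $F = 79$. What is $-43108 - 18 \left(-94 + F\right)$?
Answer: $-42838$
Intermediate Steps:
$-43108 - 18 \left(-94 + F\right) = -43108 - 18 \left(-94 + 79\right) = -43108 - 18 \left(-15\right) = -43108 - -270 = -43108 + 270 = -42838$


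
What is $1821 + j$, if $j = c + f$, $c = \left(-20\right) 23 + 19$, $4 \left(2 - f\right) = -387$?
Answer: $\frac{5915}{4} \approx 1478.8$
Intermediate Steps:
$f = \frac{395}{4}$ ($f = 2 - - \frac{387}{4} = 2 + \frac{387}{4} = \frac{395}{4} \approx 98.75$)
$c = -441$ ($c = -460 + 19 = -441$)
$j = - \frac{1369}{4}$ ($j = -441 + \frac{395}{4} = - \frac{1369}{4} \approx -342.25$)
$1821 + j = 1821 - \frac{1369}{4} = \frac{5915}{4}$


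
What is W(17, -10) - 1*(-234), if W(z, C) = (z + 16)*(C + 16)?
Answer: 432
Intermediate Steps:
W(z, C) = (16 + C)*(16 + z) (W(z, C) = (16 + z)*(16 + C) = (16 + C)*(16 + z))
W(17, -10) - 1*(-234) = (256 + 16*(-10) + 16*17 - 10*17) - 1*(-234) = (256 - 160 + 272 - 170) + 234 = 198 + 234 = 432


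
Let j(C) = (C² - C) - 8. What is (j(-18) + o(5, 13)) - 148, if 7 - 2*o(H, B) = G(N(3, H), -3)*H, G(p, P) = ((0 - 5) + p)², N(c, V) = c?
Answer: 359/2 ≈ 179.50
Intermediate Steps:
G(p, P) = (-5 + p)²
o(H, B) = 7/2 - 2*H (o(H, B) = 7/2 - (-5 + 3)²*H/2 = 7/2 - (-2)²*H/2 = 7/2 - 2*H)
j(C) = -8 + C² - C
(j(-18) + o(5, 13)) - 148 = ((-8 + (-18)² - 1*(-18)) + (7/2 - 2*5)) - 148 = ((-8 + 324 + 18) + (7/2 - 10)) - 148 = (334 - 13/2) - 148 = 655/2 - 148 = 359/2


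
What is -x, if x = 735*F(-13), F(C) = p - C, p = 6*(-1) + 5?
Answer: -8820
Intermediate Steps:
p = -1 (p = -6 + 5 = -1)
F(C) = -1 - C
x = 8820 (x = 735*(-1 - 1*(-13)) = 735*(-1 + 13) = 735*12 = 8820)
-x = -1*8820 = -8820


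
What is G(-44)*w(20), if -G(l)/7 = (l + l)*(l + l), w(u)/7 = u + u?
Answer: -15178240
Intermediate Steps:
w(u) = 14*u (w(u) = 7*(u + u) = 7*(2*u) = 14*u)
G(l) = -28*l² (G(l) = -7*(l + l)*(l + l) = -7*2*l*2*l = -28*l²)
G(-44)*w(20) = (-28*(-44)²)*(14*20) = -28*1936*280 = -54208*280 = -15178240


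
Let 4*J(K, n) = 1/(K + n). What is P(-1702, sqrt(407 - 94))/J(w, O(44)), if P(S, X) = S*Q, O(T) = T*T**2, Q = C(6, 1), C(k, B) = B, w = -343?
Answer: -577597528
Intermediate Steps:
Q = 1
O(T) = T**3
P(S, X) = S (P(S, X) = S*1 = S)
J(K, n) = 1/(4*(K + n))
P(-1702, sqrt(407 - 94))/J(w, O(44)) = -1702/(1/(4*(-343 + 44**3))) = -1702/(1/(4*(-343 + 85184))) = -1702/((1/4)/84841) = -1702/((1/4)*(1/84841)) = -1702/1/339364 = -1702*339364 = -577597528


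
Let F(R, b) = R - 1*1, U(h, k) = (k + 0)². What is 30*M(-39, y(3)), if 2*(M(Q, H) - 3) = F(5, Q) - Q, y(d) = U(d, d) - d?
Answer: 735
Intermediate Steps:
U(h, k) = k²
y(d) = d² - d
F(R, b) = -1 + R (F(R, b) = R - 1 = -1 + R)
M(Q, H) = 5 - Q/2 (M(Q, H) = 3 + ((-1 + 5) - Q)/2 = 3 + (4 - Q)/2 = 3 + (2 - Q/2) = 5 - Q/2)
30*M(-39, y(3)) = 30*(5 - ½*(-39)) = 30*(5 + 39/2) = 30*(49/2) = 735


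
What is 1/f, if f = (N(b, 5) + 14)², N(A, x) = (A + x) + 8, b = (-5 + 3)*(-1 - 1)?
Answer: 1/961 ≈ 0.0010406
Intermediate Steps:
b = 4 (b = -2*(-2) = 4)
N(A, x) = 8 + A + x
f = 961 (f = ((8 + 4 + 5) + 14)² = (17 + 14)² = 31² = 961)
1/f = 1/961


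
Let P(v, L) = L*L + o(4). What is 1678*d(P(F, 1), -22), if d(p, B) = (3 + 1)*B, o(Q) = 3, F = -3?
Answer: -147664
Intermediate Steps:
P(v, L) = 3 + L**2 (P(v, L) = L*L + 3 = L**2 + 3 = 3 + L**2)
d(p, B) = 4*B
1678*d(P(F, 1), -22) = 1678*(4*(-22)) = 1678*(-88) = -147664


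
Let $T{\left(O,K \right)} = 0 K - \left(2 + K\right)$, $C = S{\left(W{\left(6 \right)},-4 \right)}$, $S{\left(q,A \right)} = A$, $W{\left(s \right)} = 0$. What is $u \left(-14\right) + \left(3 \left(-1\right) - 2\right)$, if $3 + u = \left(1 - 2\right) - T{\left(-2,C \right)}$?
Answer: $79$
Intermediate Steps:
$C = -4$
$T{\left(O,K \right)} = -2 - K$ ($T{\left(O,K \right)} = 0 - \left(2 + K\right) = -2 - K$)
$u = -6$ ($u = -3 + \left(\left(1 - 2\right) - \left(-2 - -4\right)\right) = -3 - 3 = -6$)
$u \left(-14\right) + \left(3 \left(-1\right) - 2\right) = \left(-6\right) \left(-14\right) + \left(3 \left(-1\right) - 2\right) = 84 - 5 = 79$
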